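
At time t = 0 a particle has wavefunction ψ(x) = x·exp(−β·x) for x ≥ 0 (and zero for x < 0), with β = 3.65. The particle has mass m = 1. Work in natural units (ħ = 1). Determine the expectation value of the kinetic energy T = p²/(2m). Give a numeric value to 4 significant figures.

6.661

T = −(ħ²/2m) d²/dx², so ⟨T⟩ = −(ħ²/2m) ∫ ψ*·ψ'' dx / ∫|ψ|² dx; with m = 1.
Differentiate x·exp(−β·x) with the product rule; every integrand then reduces to terms xʲ·e^(−2βx) on [0, ∞), with ∫₀^∞ xʲ·e^(−2βx) dx = j!/(2β)^(j+1).
State is unnormalized: ∫|ψ|² dx = 0.0051412, and ∫ψ*·(−ħ²/2m · ψ'') dx = 0.034247, so ⟨T⟩ = 0.034247 / 0.0051412.
⟨T⟩ = 6.6613.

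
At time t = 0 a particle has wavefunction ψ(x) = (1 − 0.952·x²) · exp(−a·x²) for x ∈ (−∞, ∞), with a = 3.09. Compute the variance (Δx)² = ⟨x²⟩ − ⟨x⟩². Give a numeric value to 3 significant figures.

Compute ⟨x⟩ and ⟨x²⟩ separately, then (Δx)² = ⟨x²⟩ − ⟨x⟩².
Expand each integrand as polynomial × e^(−2ax²) and use ∫x^(2j)·e^(−2ax²) dx = (2j−1)!!/(4a)^j · √(π/(2a)), odd powers → 0; here √(π/(2a)) = 0.71299.
Normalization: ∫|ψ|² dx = 0.61584.
⟨x⟩ = 0.0000 and ⟨x²⟩ = 0.058716.
(Δx)² = 0.058716 − (0.0000)² = 0.058716.

0.0587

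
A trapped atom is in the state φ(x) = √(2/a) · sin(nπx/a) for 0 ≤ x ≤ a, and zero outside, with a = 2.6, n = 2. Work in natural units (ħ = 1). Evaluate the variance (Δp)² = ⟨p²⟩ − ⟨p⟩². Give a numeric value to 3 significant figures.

5.84

Compute ⟨p⟩ and ⟨p²⟩ separately; (Δp)² = ⟨p²⟩ − ⟨p⟩².
d/dx sin(nπx/a) = (nπ/a)·cos(nπx/a) and d²/dx² sin(nπx/a) = −(nπ/a)²·sin(nπx/a); on 0 ≤ x ≤ a, ∫sin²(nπx/a) dx = a/2 and ∫sin(nπx/a)·cos(nπx/a) dx = 0.
⟨p⟩ = 0.0000 and ⟨p²⟩ = 5.8400.
(Δp)² = 5.8400 − (0.0000)² = 5.8400.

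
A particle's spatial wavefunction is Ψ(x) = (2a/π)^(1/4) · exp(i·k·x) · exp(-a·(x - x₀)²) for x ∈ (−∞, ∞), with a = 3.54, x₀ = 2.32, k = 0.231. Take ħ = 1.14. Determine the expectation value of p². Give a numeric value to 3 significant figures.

p² Ψ = −ħ² d²Ψ/dx²; ⟨p²⟩ = −ħ² ∫ Ψ*·Ψ'' dx.
Gaussian moments (u = x − x₀): ∫u^(2j)·e^(−2au²) du = (2j−1)!!/(4a)^j · √(π/(2a)), odd powers integrate to 0; here √(π/(2a)) = 0.66613. Derivatives: Ψ′ = (ik − 2au)·Ψ, Ψ″ = ((ik − 2au)² − 2a)·Ψ; the odd-in-u pieces drop out.
⟨p²⟩ = 4.6699.

4.67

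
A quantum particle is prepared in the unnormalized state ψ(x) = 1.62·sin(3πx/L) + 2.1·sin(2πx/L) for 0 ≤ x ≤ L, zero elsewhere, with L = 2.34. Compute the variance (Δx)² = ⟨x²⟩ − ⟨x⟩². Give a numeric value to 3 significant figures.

0.207

Compute ⟨x⟩ and ⟨x²⟩ separately, then (Δx)² = ⟨x²⟩ − ⟨x⟩².
On 0 ≤ x ≤ L (j ≠ l): ∫sin²(jπx/L) dx = L/2, ∫sin(jπx/L)·sin(lπx/L) dx = 0; diagonal moments ∫x·sin²(jπx/L) dx = L²/4, ∫x²·sin²(jπx/L) dx = L³·(1/6 − 1/(4j²π²)); cross terms ∫x·sin(jπx/L)·sin(lπx/L) dx = 0 for j + l even and −4jlL²/(π²(j² − l²)²) for j + l odd, ∫x²·sin(jπx/L)·sin(lπx/L) dx = (−1)^(j+l)·4jlL³/(π²(j² − l²)²); higher powers the same way via product-to-sum and parts.
Normalization: ∫|ψ|² dx = 8.2302.
⟨x⟩ = 0.72969 and ⟨x²⟩ = 0.73991.
(Δx)² = 0.73991 − (0.72969)² = 0.20746.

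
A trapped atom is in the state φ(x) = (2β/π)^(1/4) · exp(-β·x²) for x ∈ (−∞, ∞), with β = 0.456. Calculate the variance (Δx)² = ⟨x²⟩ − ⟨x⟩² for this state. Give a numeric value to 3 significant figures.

Compute ⟨x⟩ and ⟨x²⟩ separately, then (Δx)² = ⟨x²⟩ − ⟨x⟩².
Gaussian moments: ∫x^(2j)·e^(−2βx²) dx = (2j−1)!!/(4β)^j · √(π/(2β)), odd powers integrate to 0; here √(π/(2β)) = 1.8560.
⟨x⟩ = 0.0000 and ⟨x²⟩ = 0.54825.
(Δx)² = 0.54825 − (0.0000)² = 0.54825.

0.548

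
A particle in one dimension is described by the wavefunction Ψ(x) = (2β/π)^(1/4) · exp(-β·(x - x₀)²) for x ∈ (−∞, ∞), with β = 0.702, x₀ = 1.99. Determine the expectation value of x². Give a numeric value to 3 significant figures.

⟨x²⟩ = ∫ x²·|Ψ|² dx (integrals over the domain).
Gaussian moments (u = x − x₀): ∫u^(2j)·e^(−2βu²) du = (2j−1)!!/(4β)^j · √(π/(2β)), odd powers integrate to 0; here √(π/(2β)) = 1.4959.
⟨x²⟩ = 4.3162.

4.32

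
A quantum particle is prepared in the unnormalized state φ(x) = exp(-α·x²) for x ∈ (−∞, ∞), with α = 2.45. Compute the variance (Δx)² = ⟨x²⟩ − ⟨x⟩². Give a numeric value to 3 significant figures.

0.102

Compute ⟨x⟩ and ⟨x²⟩ separately, then (Δx)² = ⟨x²⟩ − ⟨x⟩².
Gaussian moments: ∫x^(2j)·e^(−2αx²) dx = (2j−1)!!/(4α)^j · √(π/(2α)), odd powers integrate to 0; here √(π/(2α)) = 0.80071.
Normalization: ∫|φ|² dx = 0.80071.
⟨x⟩ = 0.0000 and ⟨x²⟩ = 0.10204.
(Δx)² = 0.10204 − (0.0000)² = 0.10204.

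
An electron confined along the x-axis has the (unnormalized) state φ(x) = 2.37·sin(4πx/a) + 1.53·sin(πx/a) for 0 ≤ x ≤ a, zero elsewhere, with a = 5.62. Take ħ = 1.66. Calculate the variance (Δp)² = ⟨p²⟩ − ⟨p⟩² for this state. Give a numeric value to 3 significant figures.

Compute ⟨p⟩ and ⟨p²⟩ separately; (Δp)² = ⟨p²⟩ − ⟨p⟩².
d²/dx² sin(jπx/a) = −(jπ/a)²·sin(jπx/a); on 0 ≤ x ≤ a, ∫sin²(jπx/a) dx = a/2 and ∫sin(jπx/a)·sin(lπx/a) dx = 0 for j ≠ l, so only diagonal terms survive in ∫|φ|² and ∫φ·φ″; ∫φ·φ′ dx = [φ²/2] between the walls = 0.
Normalization: ∫|φ|² dx = 22.361.
⟨p⟩ = 0.0000 and ⟨p²⟩ = 9.9778.
(Δp)² = 9.9778 − (0.0000)² = 9.9778.

9.98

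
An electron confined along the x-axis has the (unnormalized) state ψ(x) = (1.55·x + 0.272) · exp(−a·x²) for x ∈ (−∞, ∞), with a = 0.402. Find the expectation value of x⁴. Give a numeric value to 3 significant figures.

⟨x⁴⟩ = ∫ x⁴·|ψ|² dx / ∫|ψ|² dx (integrals over the domain).
Expand each integrand as polynomial × e^(−2ax²) and use ∫x^(2j)·e^(−2ax²) dx = (2j−1)!!/(4a)^j · √(π/(2a)), odd powers → 0; here √(π/(2a)) = 1.9767.
State is unnormalized: ∫|ψ|² dx = 3.0997, and ∫ψ*·x⁴·ψ dx = 17.303, so ⟨x⁴⟩ = 17.303 / 3.0997.
⟨x⁴⟩ = 5.5823.

5.58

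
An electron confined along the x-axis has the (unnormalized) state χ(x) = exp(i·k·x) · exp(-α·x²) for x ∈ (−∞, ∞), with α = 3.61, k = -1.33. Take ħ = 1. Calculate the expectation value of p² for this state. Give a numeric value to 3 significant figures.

5.38

p² χ = −ħ² d²χ/dx²; ⟨p²⟩ = −ħ² ∫ χ*·χ'' dx / ∫|χ|² dx.
Gaussian moments: ∫x^(2j)·e^(−2αx²) dx = (2j−1)!!/(4α)^j · √(π/(2α)), odd powers integrate to 0; here √(π/(2α)) = 0.65964. Derivatives: χ′ = (ik − 2αx)·χ, χ″ = ((ik − 2αx)² − 2α)·χ; the odd-in-x pieces drop out.
State is unnormalized: ∫|χ|² dx = 0.65964, and ∫χ*·(−ħ² χ'') dx = 3.5481, so ⟨p²⟩ = 3.5481 / 0.65964.
⟨p²⟩ = 5.3789.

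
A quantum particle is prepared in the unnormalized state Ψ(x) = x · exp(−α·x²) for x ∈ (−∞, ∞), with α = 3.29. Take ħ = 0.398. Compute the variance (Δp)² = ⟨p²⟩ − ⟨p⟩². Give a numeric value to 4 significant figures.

1.563

Compute ⟨p⟩ and ⟨p²⟩ separately; (Δp)² = ⟨p²⟩ − ⟨p⟩².
Expand each integrand as polynomial × e^(−2αx²) and use ∫x^(2j)·e^(−2αx²) dx = (2j−1)!!/(4α)^j · √(π/(2α)), odd powers → 0; here √(π/(2α)) = 0.69097. Differentiate with the product rule, d/dx e^(−αx²) = −2αx·e^(−αx²).
Normalization: ∫|Ψ|² dx = 0.052506.
⟨p⟩ = 0.0000 and ⟨p²⟩ = 1.5634.
(Δp)² = 1.5634 − (0.0000)² = 1.5634.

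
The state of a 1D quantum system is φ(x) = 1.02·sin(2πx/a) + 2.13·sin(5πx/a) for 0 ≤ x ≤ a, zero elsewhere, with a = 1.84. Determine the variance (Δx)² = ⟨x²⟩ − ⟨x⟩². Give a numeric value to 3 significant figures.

Compute ⟨x⟩ and ⟨x²⟩ separately, then (Δx)² = ⟨x²⟩ − ⟨x⟩².
On 0 ≤ x ≤ a (j ≠ l): ∫sin²(jπx/a) dx = a/2, ∫sin(jπx/a)·sin(lπx/a) dx = 0; diagonal moments ∫x·sin²(jπx/a) dx = a²/4, ∫x²·sin²(jπx/a) dx = a³·(1/6 − 1/(4j²π²)); cross terms ∫x·sin(jπx/a)·sin(lπx/a) dx = 0 for j + l even and −4jla²/(π²(j² − l²)²) for j + l odd, ∫x²·sin(jπx/a)·sin(lπx/a) dx = (−1)^(j+l)·4jla³/(π²(j² − l²)²); higher powers the same way via product-to-sum and parts.
Normalization: ∫|φ|² dx = 5.1311.
⟨x⟩ = 0.89365 and ⟨x²⟩ = 1.0665.
(Δx)² = 1.0665 − (0.89365)² = 0.26786.

0.268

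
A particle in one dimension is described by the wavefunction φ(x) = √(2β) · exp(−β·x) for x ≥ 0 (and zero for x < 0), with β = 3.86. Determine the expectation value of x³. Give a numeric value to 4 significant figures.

⟨x³⟩ = ∫ x³·|φ|² dx (integrals over the domain).
Every integrand reduces to terms xʲ·e^(−2βx) on [0, ∞); use ∫₀^∞ xʲ·e^(−2βx) dx = j!/(2β)^(j+1).
⟨x³⟩ = 0.013041.

0.01304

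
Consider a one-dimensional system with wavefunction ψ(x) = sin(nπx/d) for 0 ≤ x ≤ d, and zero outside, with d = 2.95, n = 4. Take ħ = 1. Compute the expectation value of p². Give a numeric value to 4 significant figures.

p² ψ = −ħ² d²ψ/dx²; ⟨p²⟩ = −ħ² ∫ ψ*·ψ'' dx / ∫|ψ|² dx.
d/dx sin(nπx/d) = (nπ/d)·cos(nπx/d) and d²/dx² sin(nπx/d) = −(nπ/d)²·sin(nπx/d); on 0 ≤ x ≤ d, ∫sin²(nπx/d) dx = d/2 and ∫sin(nπx/d)·cos(nπx/d) dx = 0.
State is unnormalized: ∫|ψ|² dx = 1.4750, and ∫ψ*·(−ħ² ψ'') dx = 26.765, so ⟨p²⟩ = 26.765 / 1.4750.
⟨p²⟩ = 18.146.

18.15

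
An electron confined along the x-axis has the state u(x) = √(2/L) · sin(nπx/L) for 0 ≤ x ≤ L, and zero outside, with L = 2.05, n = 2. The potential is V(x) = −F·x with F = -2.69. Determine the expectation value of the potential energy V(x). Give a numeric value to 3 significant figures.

⟨V⟩ = ∫ V(x)·|u|² dx.
With sin²θ = (1 − cos2θ)/2 on 0 ≤ x ≤ L: ∫sin²(nπx/L) dx = L/2, ∫x·sin²(nπx/L) dx = L²/4, ∫x²·sin²(nπx/L) dx = L³·(1/6 − 1/(4n²π²)); higher powers xᵏ the same way, integrating xᵏ·cos(2nπx/L) by parts.
⟨V⟩ = 2.7573.

2.76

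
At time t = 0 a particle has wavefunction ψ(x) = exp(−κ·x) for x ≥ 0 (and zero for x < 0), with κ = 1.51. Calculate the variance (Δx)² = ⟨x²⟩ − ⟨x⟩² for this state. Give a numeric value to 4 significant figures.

0.1096

Compute ⟨x⟩ and ⟨x²⟩ separately, then (Δx)² = ⟨x²⟩ − ⟨x⟩².
Every integrand reduces to terms xʲ·e^(−2κx) on [0, ∞); use ∫₀^∞ xʲ·e^(−2κx) dx = j!/(2κ)^(j+1).
Normalization: ∫|ψ|² dx = 0.33113.
⟨x⟩ = 0.33113 and ⟨x²⟩ = 0.21929.
(Δx)² = 0.21929 − (0.33113)² = 0.10964.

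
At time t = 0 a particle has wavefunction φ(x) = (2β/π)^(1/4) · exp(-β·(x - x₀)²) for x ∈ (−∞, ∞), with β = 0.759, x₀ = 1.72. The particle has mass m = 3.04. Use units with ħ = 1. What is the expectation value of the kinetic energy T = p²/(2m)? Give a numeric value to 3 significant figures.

T = −(ħ²/2m) d²/dx², so ⟨T⟩ = −(ħ²/2m) ∫ φ*·φ'' dx; with m = 3.04.
Gaussian moments (u = x − x₀): ∫u^(2j)·e^(−2βu²) du = (2j−1)!!/(4β)^j · √(π/(2β)), odd powers integrate to 0; here √(π/(2β)) = 1.4386. Derivatives: d/dx e^(−βu²) = −2βu·e^(−βu²), d²/dx² e^(−βu²) = (4β²u² − 2β)·e^(−βu²).
⟨T⟩ = 0.12484.

0.125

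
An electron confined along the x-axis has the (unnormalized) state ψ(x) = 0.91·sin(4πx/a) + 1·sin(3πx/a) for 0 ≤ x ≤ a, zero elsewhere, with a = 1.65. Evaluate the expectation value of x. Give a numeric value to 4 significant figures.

0.4989

⟨x⟩ = ∫ x·|ψ|² dx / ∫|ψ|² dx (integrals over the domain).
On 0 ≤ x ≤ a (j ≠ l): ∫sin²(jπx/a) dx = a/2, ∫sin(jπx/a)·sin(lπx/a) dx = 0; diagonal moments ∫x·sin²(jπx/a) dx = a²/4, ∫x²·sin²(jπx/a) dx = a³·(1/6 − 1/(4j²π²)); cross terms ∫x·sin(jπx/a)·sin(lπx/a) dx = 0 for j + l even and −4jla²/(π²(j² − l²)²) for j + l odd, ∫x²·sin(jπx/a)·sin(lπx/a) dx = (−1)^(j+l)·4jla³/(π²(j² − l²)²); higher powers the same way via product-to-sum and parts.
State is unnormalized: ∫|ψ|² dx = 1.5082, and ∫ψ*·x·ψ dx = 0.75245, so ⟨x⟩ = 0.75245 / 1.5082.
⟨x⟩ = 0.49892.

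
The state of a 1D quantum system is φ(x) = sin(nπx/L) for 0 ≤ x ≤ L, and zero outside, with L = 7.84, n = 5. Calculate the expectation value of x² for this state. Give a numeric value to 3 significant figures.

⟨x²⟩ = ∫ x²·|φ|² dx / ∫|φ|² dx (integrals over the domain).
With sin²θ = (1 − cos2θ)/2 on 0 ≤ x ≤ L: ∫sin²(nπx/L) dx = L/2, ∫x·sin²(nπx/L) dx = L²/4, ∫x²·sin²(nπx/L) dx = L³·(1/6 − 1/(4n²π²)); higher powers xᵏ the same way, integrating xᵏ·cos(2nπx/L) by parts.
State is unnormalized: ∫|φ|² dx = 3.9200, and ∫φ*·x²·φ dx = 79.827, so ⟨x²⟩ = 79.827 / 3.9200.
⟨x²⟩ = 20.364.

20.4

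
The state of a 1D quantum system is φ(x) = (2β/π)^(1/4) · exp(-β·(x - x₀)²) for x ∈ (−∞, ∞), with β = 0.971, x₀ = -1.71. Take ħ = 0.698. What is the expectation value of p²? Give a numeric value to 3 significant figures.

0.473

p² φ = −ħ² d²φ/dx²; ⟨p²⟩ = −ħ² ∫ φ*·φ'' dx.
Gaussian moments (u = x − x₀): ∫u^(2j)·e^(−2βu²) du = (2j−1)!!/(4β)^j · √(π/(2β)), odd powers integrate to 0; here √(π/(2β)) = 1.2719. Derivatives: d/dx e^(−βu²) = −2βu·e^(−βu²), d²/dx² e^(−βu²) = (4β²u² − 2β)·e^(−βu²).
⟨p²⟩ = 0.47308.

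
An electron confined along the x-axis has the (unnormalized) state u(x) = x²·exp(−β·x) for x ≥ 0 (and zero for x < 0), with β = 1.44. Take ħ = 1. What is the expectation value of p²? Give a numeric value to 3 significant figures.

p² u = −ħ² d²u/dx²; ⟨p²⟩ = −ħ² ∫ u*·u'' dx / ∫|u|² dx.
Differentiate x²·exp(−β·x) with the product rule; every integrand then reduces to terms xʲ·e^(−2βx) on [0, ∞), with ∫₀^∞ xʲ·e^(−2βx) dx = j!/(2β)^(j+1).
State is unnormalized: ∫|u|² dx = 0.12113, and ∫u*·(−ħ² u'') dx = 0.083724, so ⟨p²⟩ = 0.083724 / 0.12113.
⟨p²⟩ = 0.69120.

0.691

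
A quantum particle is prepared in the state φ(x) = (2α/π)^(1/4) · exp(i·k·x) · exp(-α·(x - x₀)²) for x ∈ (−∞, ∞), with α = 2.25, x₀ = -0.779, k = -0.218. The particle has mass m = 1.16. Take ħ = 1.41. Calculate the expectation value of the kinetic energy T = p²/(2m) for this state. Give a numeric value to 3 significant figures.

T = −(ħ²/2m) d²/dx², so ⟨T⟩ = −(ħ²/2m) ∫ φ*·φ'' dx; with m = 1.16.
Gaussian moments (u = x − x₀): ∫u^(2j)·e^(−2αu²) du = (2j−1)!!/(4α)^j · √(π/(2α)), odd powers integrate to 0; here √(π/(2α)) = 0.83554. Derivatives: φ′ = (ik − 2αu)·φ, φ″ = ((ik − 2αu)² − 2α)·φ; the odd-in-u pieces drop out.
⟨T⟩ = 1.9688.

1.97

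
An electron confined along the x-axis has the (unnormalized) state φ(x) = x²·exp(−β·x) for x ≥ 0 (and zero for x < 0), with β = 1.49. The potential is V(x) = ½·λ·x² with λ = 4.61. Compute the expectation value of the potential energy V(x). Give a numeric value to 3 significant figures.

7.79

⟨V⟩ = ∫ V(x)·|φ|² dx / ∫|φ|² dx.
Every integrand reduces to terms xʲ·e^(−2βx) on [0, ∞); use ∫₀^∞ xʲ·e^(−2βx) dx = j!/(2β)^(j+1).
State is unnormalized: ∫|φ|² dx = 0.10212, and ∫φ*·V(x)·φ dx = 0.79522, so ⟨V⟩ = 0.79522 / 0.10212.
⟨V⟩ = 7.7868.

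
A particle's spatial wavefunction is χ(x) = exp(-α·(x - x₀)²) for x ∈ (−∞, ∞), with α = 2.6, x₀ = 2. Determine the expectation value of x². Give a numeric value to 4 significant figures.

4.096

⟨x²⟩ = ∫ x²·|χ|² dx / ∫|χ|² dx (integrals over the domain).
Gaussian moments (u = x − x₀): ∫u^(2j)·e^(−2αu²) du = (2j−1)!!/(4α)^j · √(π/(2α)), odd powers integrate to 0; here √(π/(2α)) = 0.77727.
State is unnormalized: ∫|χ|² dx = 0.77727, and ∫χ*·x²·χ dx = 3.1838, so ⟨x²⟩ = 3.1838 / 0.77727.
⟨x²⟩ = 4.0962.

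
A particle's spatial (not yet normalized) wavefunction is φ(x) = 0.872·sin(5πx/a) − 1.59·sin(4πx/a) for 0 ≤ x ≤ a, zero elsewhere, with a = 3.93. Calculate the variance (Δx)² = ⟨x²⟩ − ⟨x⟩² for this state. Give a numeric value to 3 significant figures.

Compute ⟨x⟩ and ⟨x²⟩ separately, then (Δx)² = ⟨x²⟩ − ⟨x⟩².
On 0 ≤ x ≤ a (j ≠ l): ∫sin²(jπx/a) dx = a/2, ∫sin(jπx/a)·sin(lπx/a) dx = 0; diagonal moments ∫x·sin²(jπx/a) dx = a²/4, ∫x²·sin²(jπx/a) dx = a³·(1/6 − 1/(4j²π²)); cross terms ∫x·sin(jπx/a)·sin(lπx/a) dx = 0 for j + l even and −4jla²/(π²(j² − l²)²) for j + l odd, ∫x²·sin(jπx/a)·sin(lπx/a) dx = (−1)^(j+l)·4jla³/(π²(j² − l²)²); higher powers the same way via product-to-sum and parts.
Normalization: ∫|φ|² dx = 6.4619.
⟨x⟩ = 2.6282 and ⟨x²⟩ = 7.7100.
(Δx)² = 7.7100 − (2.6282)² = 0.80235.

0.802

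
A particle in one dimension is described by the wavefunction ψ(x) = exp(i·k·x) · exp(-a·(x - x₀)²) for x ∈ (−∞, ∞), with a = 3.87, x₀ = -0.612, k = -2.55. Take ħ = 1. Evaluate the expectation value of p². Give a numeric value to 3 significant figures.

p² ψ = −ħ² d²ψ/dx²; ⟨p²⟩ = −ħ² ∫ ψ*·ψ'' dx / ∫|ψ|² dx.
Gaussian moments (u = x − x₀): ∫u^(2j)·e^(−2au²) du = (2j−1)!!/(4a)^j · √(π/(2a)), odd powers integrate to 0; here √(π/(2a)) = 0.63710. Derivatives: ψ′ = (ik − 2au)·ψ, ψ″ = ((ik − 2au)² − 2a)·ψ; the odd-in-u pieces drop out.
State is unnormalized: ∫|ψ|² dx = 0.63710, and ∫ψ*·(−ħ² ψ'') dx = 6.6083, so ⟨p²⟩ = 6.6083 / 0.63710.
⟨p²⟩ = 10.373.

10.4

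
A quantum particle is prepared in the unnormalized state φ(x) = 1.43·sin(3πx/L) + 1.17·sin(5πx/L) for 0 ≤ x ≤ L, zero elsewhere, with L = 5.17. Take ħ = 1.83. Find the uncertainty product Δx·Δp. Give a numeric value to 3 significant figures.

8.00

Δx = √(⟨x²⟩−⟨x⟩²), Δp = √(⟨p²⟩−⟨p⟩²).
On 0 ≤ x ≤ L (j ≠ l): ∫sin²(jπx/L) dx = L/2, ∫sin(jπx/L)·sin(lπx/L) dx = 0; diagonal moments ∫x·sin²(jπx/L) dx = L²/4, ∫x²·sin²(jπx/L) dx = L³·(1/6 − 1/(4j²π²)); cross terms ∫x·sin(jπx/L)·sin(lπx/L) dx = 0 for j + l even and −4jlL²/(π²(j² − l²)²) for j + l odd, ∫x²·sin(jπx/L)·sin(lπx/L) dx = (−1)^(j+l)·4jlL³/(π²(j² − l²)²); higher powers the same way via product-to-sum and parts. d²/dx² sin(jπx/L) = −(jπ/L)²·sin(jπx/L); on 0 ≤ x ≤ L, ∫sin²(jπx/L) dx = L/2 and ∫sin(jπx/L)·sin(lπx/L) dx = 0 for j ≠ l, so only diagonal terms survive in ∫|φ|² and ∫φ·φ″; ∫φ·φ′ dx = [φ²/2] between the walls = 0.
Normalization: ∫|φ|² dx = 8.8247.
⟨x⟩ = 2.5850, ⟨x²⟩ = 10.042 ⇒ Δx = 1.8330.
⟨p⟩ = 0.0000, ⟨p²⟩ = 19.063 ⇒ Δp = 4.3661.
Δx·Δp = 8.0031.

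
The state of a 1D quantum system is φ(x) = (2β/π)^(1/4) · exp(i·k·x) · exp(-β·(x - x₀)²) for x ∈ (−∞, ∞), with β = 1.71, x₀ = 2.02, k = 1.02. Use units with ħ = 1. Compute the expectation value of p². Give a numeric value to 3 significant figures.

2.75

p² φ = −ħ² d²φ/dx²; ⟨p²⟩ = −ħ² ∫ φ*·φ'' dx.
Gaussian moments (u = x − x₀): ∫u^(2j)·e^(−2βu²) du = (2j−1)!!/(4β)^j · √(π/(2β)), odd powers integrate to 0; here √(π/(2β)) = 0.95843. Derivatives: φ′ = (ik − 2βu)·φ, φ″ = ((ik − 2βu)² − 2β)·φ; the odd-in-u pieces drop out.
⟨p²⟩ = 2.7504.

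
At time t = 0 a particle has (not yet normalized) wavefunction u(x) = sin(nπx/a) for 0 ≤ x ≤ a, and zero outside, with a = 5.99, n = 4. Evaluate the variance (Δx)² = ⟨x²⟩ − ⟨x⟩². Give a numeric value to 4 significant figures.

2.876

Compute ⟨x⟩ and ⟨x²⟩ separately, then (Δx)² = ⟨x²⟩ − ⟨x⟩².
With sin²θ = (1 − cos2θ)/2 on 0 ≤ x ≤ a: ∫sin²(nπx/a) dx = a/2, ∫x·sin²(nπx/a) dx = a²/4, ∫x²·sin²(nπx/a) dx = a³·(1/6 − 1/(4n²π²)); higher powers xᵏ the same way, integrating xᵏ·cos(2nπx/a) by parts.
Normalization: ∫|u|² dx = 2.9950.
⟨x⟩ = 2.9950 and ⟨x²⟩ = 11.846.
(Δx)² = 11.846 − (2.9950)² = 2.8764.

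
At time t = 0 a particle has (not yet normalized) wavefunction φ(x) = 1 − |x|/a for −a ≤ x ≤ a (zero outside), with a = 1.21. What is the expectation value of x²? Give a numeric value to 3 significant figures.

0.146

⟨x²⟩ = ∫ x²·|φ|² dx / ∫|φ|² dx (integrals over the domain).
φ is even, so ∫ over [−a, a] = 2∫₀ᵃ with φ = 1 − x/a there: ∫₀ᵃ (1 − x/a)² dx = a/3, ∫₀ᵃ x²(1 − x/a)² dx = a³/30, ∫₀ᵃ x⁴(1 − x/a)² dx = a⁵/105.
State is unnormalized: ∫|φ|² dx = 0.80667, and ∫φ*·x²·φ dx = 0.11810, so ⟨x²⟩ = 0.11810 / 0.80667.
⟨x²⟩ = 0.14641.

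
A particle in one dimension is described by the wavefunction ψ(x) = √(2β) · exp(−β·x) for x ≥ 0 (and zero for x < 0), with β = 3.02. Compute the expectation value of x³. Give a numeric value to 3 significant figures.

⟨x³⟩ = ∫ x³·|ψ|² dx (integrals over the domain).
Every integrand reduces to terms xʲ·e^(−2βx) on [0, ∞); use ∫₀^∞ xʲ·e^(−2βx) dx = j!/(2β)^(j+1).
⟨x³⟩ = 0.027230.

0.0272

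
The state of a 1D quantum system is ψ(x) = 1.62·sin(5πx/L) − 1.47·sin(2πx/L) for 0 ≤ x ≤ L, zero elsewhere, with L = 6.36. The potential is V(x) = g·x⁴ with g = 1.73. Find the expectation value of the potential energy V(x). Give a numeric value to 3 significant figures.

624.

⟨V⟩ = ∫ V(x)·|ψ|² dx / ∫|ψ|² dx.
On 0 ≤ x ≤ L (j ≠ l): ∫sin²(jπx/L) dx = L/2, ∫sin(jπx/L)·sin(lπx/L) dx = 0; diagonal moments ∫x·sin²(jπx/L) dx = L²/4, ∫x²·sin²(jπx/L) dx = L³·(1/6 − 1/(4j²π²)); cross terms ∫x·sin(jπx/L)·sin(lπx/L) dx = 0 for j + l even and −4jlL²/(π²(j² − l²)²) for j + l odd, ∫x²·sin(jπx/L)·sin(lπx/L) dx = (−1)^(j+l)·4jlL³/(π²(j² − l²)²); higher powers the same way via product-to-sum and parts.
State is unnormalized: ∫|ψ|² dx = 15.217, and ∫ψ*·V(x)·ψ dx = 9495.5, so ⟨V⟩ = 9495.5 / 15.217.
⟨V⟩ = 624.00.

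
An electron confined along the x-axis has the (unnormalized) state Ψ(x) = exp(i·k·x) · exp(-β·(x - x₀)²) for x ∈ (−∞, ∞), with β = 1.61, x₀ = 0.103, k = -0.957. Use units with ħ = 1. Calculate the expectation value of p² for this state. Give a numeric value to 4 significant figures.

2.526

p² Ψ = −ħ² d²Ψ/dx²; ⟨p²⟩ = −ħ² ∫ Ψ*·Ψ'' dx / ∫|Ψ|² dx.
Gaussian moments (u = x − x₀): ∫u^(2j)·e^(−2βu²) du = (2j−1)!!/(4β)^j · √(π/(2β)), odd powers integrate to 0; here √(π/(2β)) = 0.98775. Derivatives: Ψ′ = (ik − 2βu)·Ψ, Ψ″ = ((ik − 2βu)² − 2β)·Ψ; the odd-in-u pieces drop out.
State is unnormalized: ∫|Ψ|² dx = 0.98775, and ∫Ψ*·(−ħ² Ψ'') dx = 2.4949, so ⟨p²⟩ = 2.4949 / 0.98775.
⟨p²⟩ = 2.5258.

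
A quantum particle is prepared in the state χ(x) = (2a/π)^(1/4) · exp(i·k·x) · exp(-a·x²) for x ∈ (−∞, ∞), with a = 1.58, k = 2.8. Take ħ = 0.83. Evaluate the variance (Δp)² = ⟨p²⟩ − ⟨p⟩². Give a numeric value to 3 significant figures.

1.09

Compute ⟨p⟩ and ⟨p²⟩ separately; (Δp)² = ⟨p²⟩ − ⟨p⟩².
Gaussian moments: ∫x^(2j)·e^(−2ax²) dx = (2j−1)!!/(4a)^j · √(π/(2a)), odd powers integrate to 0; here √(π/(2a)) = 0.99708. Derivatives: χ′ = (ik − 2ax)·χ, χ″ = ((ik − 2ax)² − 2a)·χ; the odd-in-x pieces drop out.
⟨p⟩ = 2.3240 and ⟨p²⟩ = 6.4894.
(Δp)² = 6.4894 − (2.3240)² = 1.0885.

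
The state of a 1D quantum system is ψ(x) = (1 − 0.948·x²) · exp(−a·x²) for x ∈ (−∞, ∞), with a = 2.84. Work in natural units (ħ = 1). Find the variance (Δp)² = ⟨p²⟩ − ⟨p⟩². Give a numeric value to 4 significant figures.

Compute ⟨p⟩ and ⟨p²⟩ separately; (Δp)² = ⟨p²⟩ − ⟨p⟩².
Expand each integrand as polynomial × e^(−2ax²) and use ∫x^(2j)·e^(−2ax²) dx = (2j−1)!!/(4a)^j · √(π/(2a)), odd powers → 0; here √(π/(2a)) = 0.74371. Differentiate with the product rule, d/dx e^(−ax²) = −2ax·e^(−ax²).
Normalization: ∫|ψ|² dx = 0.63512.
⟨p⟩ = 0.0000 and ⟨p²⟩ = 4.0427.
(Δp)² = 4.0427 − (0.0000)² = 4.0427.

4.043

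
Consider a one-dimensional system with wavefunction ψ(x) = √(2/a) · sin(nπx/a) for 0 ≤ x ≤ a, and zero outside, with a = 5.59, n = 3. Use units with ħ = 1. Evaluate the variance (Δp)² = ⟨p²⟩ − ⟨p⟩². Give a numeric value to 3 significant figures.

Compute ⟨p⟩ and ⟨p²⟩ separately; (Δp)² = ⟨p²⟩ − ⟨p⟩².
d/dx sin(nπx/a) = (nπ/a)·cos(nπx/a) and d²/dx² sin(nπx/a) = −(nπ/a)²·sin(nπx/a); on 0 ≤ x ≤ a, ∫sin²(nπx/a) dx = a/2 and ∫sin(nπx/a)·cos(nπx/a) dx = 0.
⟨p⟩ = 0.0000 and ⟨p²⟩ = 2.8426.
(Δp)² = 2.8426 − (0.0000)² = 2.8426.

2.84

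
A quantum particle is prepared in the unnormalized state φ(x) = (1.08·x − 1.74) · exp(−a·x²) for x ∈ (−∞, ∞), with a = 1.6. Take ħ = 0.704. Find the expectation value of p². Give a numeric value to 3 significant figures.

0.883

p² φ = −ħ² d²φ/dx²; ⟨p²⟩ = −ħ² ∫ φ*·φ'' dx / ∫|φ|² dx.
Expand each integrand as polynomial × e^(−2ax²) and use ∫x^(2j)·e^(−2ax²) dx = (2j−1)!!/(4a)^j · √(π/(2a)), odd powers → 0; here √(π/(2a)) = 0.99083. Differentiate with the product rule, d/dx e^(−ax²) = −2ax·e^(−ax²).
State is unnormalized: ∫|φ|² dx = 3.1804, and ∫φ*·(−ħ² φ'') dx = 2.8084, so ⟨p²⟩ = 2.8084 / 3.1804.
⟨p²⟩ = 0.88303.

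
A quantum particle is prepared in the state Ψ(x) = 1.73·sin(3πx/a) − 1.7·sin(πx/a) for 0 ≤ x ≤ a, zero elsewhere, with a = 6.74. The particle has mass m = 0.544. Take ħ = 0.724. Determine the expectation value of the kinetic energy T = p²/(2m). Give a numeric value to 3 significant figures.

T = −(ħ²/2m) d²/dx², so ⟨T⟩ = −(ħ²/2m) ∫ Ψ*·Ψ'' dx / ∫|Ψ|² dx; with m = 0.544.
d²/dx² sin(jπx/a) = −(jπ/a)²·sin(jπx/a); on 0 ≤ x ≤ a, ∫sin²(jπx/a) dx = a/2 and ∫sin(jπx/a)·sin(lπx/a) dx = 0 for j ≠ l, so only diagonal terms survive in ∫|Ψ|² and ∫Ψ·Ψ″; ∫Ψ·Ψ′ dx = [Ψ²/2] between the walls = 0.
State is unnormalized: ∫|Ψ|² dx = 19.825, and ∫Ψ*·(−ħ²/2m · Ψ'') dx = 10.521, so ⟨T⟩ = 10.521 / 19.825.
⟨T⟩ = 0.53068.

0.531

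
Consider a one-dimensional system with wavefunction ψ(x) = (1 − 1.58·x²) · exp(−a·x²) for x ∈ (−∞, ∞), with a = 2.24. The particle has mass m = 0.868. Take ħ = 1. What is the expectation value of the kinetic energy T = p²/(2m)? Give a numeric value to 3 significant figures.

T = −(ħ²/2m) d²/dx², so ⟨T⟩ = −(ħ²/2m) ∫ ψ*·ψ'' dx / ∫|ψ|² dx; with m = 0.868.
Expand each integrand as polynomial × e^(−2ax²) and use ∫x^(2j)·e^(−2ax²) dx = (2j−1)!!/(4a)^j · √(π/(2a)), odd powers → 0; here √(π/(2a)) = 0.83741. Differentiate with the product rule, d/dx e^(−ax²) = −2ax·e^(−ax²).
State is unnormalized: ∫|ψ|² dx = 0.62019, and ∫ψ*·(−ħ²/2m · ψ'') dx = 1.6968, so ⟨T⟩ = 1.6968 / 0.62019.
⟨T⟩ = 2.7359.

2.74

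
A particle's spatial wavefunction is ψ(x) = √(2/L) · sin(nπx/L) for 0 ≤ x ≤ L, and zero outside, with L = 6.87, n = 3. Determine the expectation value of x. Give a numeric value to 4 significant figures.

⟨x⟩ = ∫ x·|ψ|² dx (integrals over the domain).
With sin²θ = (1 − cos2θ)/2 on 0 ≤ x ≤ L: ∫sin²(nπx/L) dx = L/2, ∫x·sin²(nπx/L) dx = L²/4, ∫x²·sin²(nπx/L) dx = L³·(1/6 − 1/(4n²π²)); higher powers xᵏ the same way, integrating xᵏ·cos(2nπx/L) by parts.
⟨x⟩ = 3.4350.

3.435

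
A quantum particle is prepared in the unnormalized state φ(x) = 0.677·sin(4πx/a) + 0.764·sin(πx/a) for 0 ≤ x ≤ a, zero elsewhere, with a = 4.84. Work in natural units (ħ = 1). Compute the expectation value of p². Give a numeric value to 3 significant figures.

p² φ = −ħ² d²φ/dx²; ⟨p²⟩ = −ħ² ∫ φ*·φ'' dx / ∫|φ|² dx.
d²/dx² sin(jπx/a) = −(jπ/a)²·sin(jπx/a); on 0 ≤ x ≤ a, ∫sin²(jπx/a) dx = a/2 and ∫sin(jπx/a)·sin(lπx/a) dx = 0 for j ≠ l, so only diagonal terms survive in ∫|φ|² and ∫φ·φ″; ∫φ·φ′ dx = [φ²/2] between the walls = 0.
State is unnormalized: ∫|φ|² dx = 2.5217, and ∫φ*·(−ħ² φ'') dx = 8.0720, so ⟨p²⟩ = 8.0720 / 2.5217.
⟨p²⟩ = 3.2010.

3.20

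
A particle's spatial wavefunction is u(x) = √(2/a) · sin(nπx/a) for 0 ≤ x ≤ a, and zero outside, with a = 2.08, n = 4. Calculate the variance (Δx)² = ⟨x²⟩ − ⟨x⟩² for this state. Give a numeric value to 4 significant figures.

0.3468

Compute ⟨x⟩ and ⟨x²⟩ separately, then (Δx)² = ⟨x²⟩ − ⟨x⟩².
With sin²θ = (1 − cos2θ)/2 on 0 ≤ x ≤ a: ∫sin²(nπx/a) dx = a/2, ∫x·sin²(nπx/a) dx = a²/4, ∫x²·sin²(nπx/a) dx = a³·(1/6 − 1/(4n²π²)); higher powers xᵏ the same way, integrating xᵏ·cos(2nπx/a) by parts.
⟨x⟩ = 1.0400 and ⟨x²⟩ = 1.4284.
(Δx)² = 1.4284 − (1.0400)² = 0.34683.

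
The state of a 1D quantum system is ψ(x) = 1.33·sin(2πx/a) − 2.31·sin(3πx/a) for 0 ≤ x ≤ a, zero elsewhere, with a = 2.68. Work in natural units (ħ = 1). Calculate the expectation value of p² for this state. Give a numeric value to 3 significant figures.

10.7

p² ψ = −ħ² d²ψ/dx²; ⟨p²⟩ = −ħ² ∫ ψ*·ψ'' dx / ∫|ψ|² dx.
d²/dx² sin(jπx/a) = −(jπ/a)²·sin(jπx/a); on 0 ≤ x ≤ a, ∫sin²(jπx/a) dx = a/2 and ∫sin(jπx/a)·sin(lπx/a) dx = 0 for j ≠ l, so only diagonal terms survive in ∫|ψ|² and ∫ψ·ψ″; ∫ψ·ψ′ dx = [ψ²/2] between the walls = 0.
State is unnormalized: ∫|ψ|² dx = 9.5207, and ∫ψ*·(−ħ² ψ'') dx = 101.46, so ⟨p²⟩ = 101.46 / 9.5207.
⟨p²⟩ = 10.657.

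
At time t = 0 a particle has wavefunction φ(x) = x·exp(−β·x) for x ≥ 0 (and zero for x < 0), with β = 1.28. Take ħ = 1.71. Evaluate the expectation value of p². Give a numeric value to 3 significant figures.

p² φ = −ħ² d²φ/dx²; ⟨p²⟩ = −ħ² ∫ φ*·φ'' dx / ∫|φ|² dx.
Differentiate x·exp(−β·x) with the product rule; every integrand then reduces to terms xʲ·e^(−2βx) on [0, ∞), with ∫₀^∞ xʲ·e^(−2βx) dx = j!/(2β)^(j+1).
State is unnormalized: ∫|φ|² dx = 0.11921, and ∫φ*·(−ħ² φ'') dx = 0.57111, so ⟨p²⟩ = 0.57111 / 0.11921.
⟨p²⟩ = 4.7908.

4.79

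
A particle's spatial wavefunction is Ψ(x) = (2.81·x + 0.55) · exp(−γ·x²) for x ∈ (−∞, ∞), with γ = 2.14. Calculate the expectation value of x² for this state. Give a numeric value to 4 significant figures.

⟨x²⟩ = ∫ x²·|Ψ|² dx / ∫|Ψ|² dx (integrals over the domain).
Expand each integrand as polynomial × e^(−2γx²) and use ∫x^(2j)·e^(−2γx²) dx = (2j−1)!!/(4γ)^j · √(π/(2γ)), odd powers → 0; here √(π/(2γ)) = 0.85675.
State is unnormalized: ∫|Ψ|² dx = 1.0495, and ∫Ψ*·x²·Ψ dx = 0.30725, so ⟨x²⟩ = 0.30725 / 1.0495.
⟨x²⟩ = 0.29277.

0.2928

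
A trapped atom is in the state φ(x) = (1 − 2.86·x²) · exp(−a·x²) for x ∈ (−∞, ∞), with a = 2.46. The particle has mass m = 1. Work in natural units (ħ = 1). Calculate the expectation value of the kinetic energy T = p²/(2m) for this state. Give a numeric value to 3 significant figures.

T = −(ħ²/2m) d²/dx², so ⟨T⟩ = −(ħ²/2m) ∫ φ*·φ'' dx / ∫|φ|² dx; with m = 1.
Expand each integrand as polynomial × e^(−2ax²) and use ∫x^(2j)·e^(−2ax²) dx = (2j−1)!!/(4a)^j · √(π/(2a)), odd powers → 0; here √(π/(2a)) = 0.79908. Differentiate with the product rule, d/dx e^(−ax²) = −2ax·e^(−ax²).
State is unnormalized: ∫|φ|² dx = 0.53709, and ∫φ*·(−ħ²/2m · φ'') dx = 2.1354, so ⟨T⟩ = 2.1354 / 0.53709.
⟨T⟩ = 3.9759.

3.98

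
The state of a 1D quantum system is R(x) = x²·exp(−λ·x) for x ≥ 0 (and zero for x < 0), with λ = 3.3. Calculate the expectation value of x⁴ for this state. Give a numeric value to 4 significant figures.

0.8854

⟨x⁴⟩ = ∫ x⁴·|R|² dx / ∫|R|² dx (integrals over the domain).
Every integrand reduces to terms xʲ·e^(−2λx) on [0, ∞); use ∫₀^∞ xʲ·e^(−2λx) dx = j!/(2λ)^(j+1).
State is unnormalized: ∫|R|² dx = 0.0019164, and ∫R*·x⁴·R dx = 0.0016968, so ⟨x⁴⟩ = 0.0016968 / 0.0019164.
⟨x⁴⟩ = 0.88539.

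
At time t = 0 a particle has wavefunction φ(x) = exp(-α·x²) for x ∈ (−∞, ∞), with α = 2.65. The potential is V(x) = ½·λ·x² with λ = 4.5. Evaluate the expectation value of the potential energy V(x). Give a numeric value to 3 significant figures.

⟨V⟩ = ∫ V(x)·|φ|² dx / ∫|φ|² dx.
Gaussian moments: ∫x^(2j)·e^(−2αx²) dx = (2j−1)!!/(4α)^j · √(π/(2α)), odd powers integrate to 0; here √(π/(2α)) = 0.76990.
State is unnormalized: ∫|φ|² dx = 0.76990, and ∫φ*·V(x)·φ dx = 0.16342, so ⟨V⟩ = 0.16342 / 0.76990.
⟨V⟩ = 0.21226.

0.212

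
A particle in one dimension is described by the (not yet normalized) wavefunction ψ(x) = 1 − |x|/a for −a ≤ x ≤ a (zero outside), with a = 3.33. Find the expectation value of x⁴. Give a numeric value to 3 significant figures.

3.51

⟨x⁴⟩ = ∫ x⁴·|ψ|² dx / ∫|ψ|² dx (integrals over the domain).
ψ is even, so ∫ over [−a, a] = 2∫₀ᵃ with ψ = 1 − x/a there: ∫₀ᵃ (1 − x/a)² dx = a/3, ∫₀ᵃ x²(1 − x/a)² dx = a³/30, ∫₀ᵃ x⁴(1 − x/a)² dx = a⁵/105.
State is unnormalized: ∫|ψ|² dx = 2.2200, and ∫ψ*·x⁴·ψ dx = 7.7994, so ⟨x⁴⟩ = 7.7994 / 2.2200.
⟨x⁴⟩ = 3.5132.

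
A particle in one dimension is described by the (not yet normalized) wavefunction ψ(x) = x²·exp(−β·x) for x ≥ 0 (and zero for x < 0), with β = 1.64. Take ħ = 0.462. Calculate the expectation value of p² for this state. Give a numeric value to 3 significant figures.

p² ψ = −ħ² d²ψ/dx²; ⟨p²⟩ = −ħ² ∫ ψ*·ψ'' dx / ∫|ψ|² dx.
Differentiate x²·exp(−β·x) with the product rule; every integrand then reduces to terms xʲ·e^(−2βx) on [0, ∞), with ∫₀^∞ xʲ·e^(−2βx) dx = j!/(2β)^(j+1).
State is unnormalized: ∫|ψ|² dx = 0.063218, and ∫ψ*·(−ħ² ψ'') dx = 0.012097, so ⟨p²⟩ = 0.012097 / 0.063218.
⟨p²⟩ = 0.19136.

0.191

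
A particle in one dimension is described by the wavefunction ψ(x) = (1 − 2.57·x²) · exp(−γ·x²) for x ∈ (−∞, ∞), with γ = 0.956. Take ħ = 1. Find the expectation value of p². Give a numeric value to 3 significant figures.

5.21

p² ψ = −ħ² d²ψ/dx²; ⟨p²⟩ = −ħ² ∫ ψ*·ψ'' dx / ∫|ψ|² dx.
Expand each integrand as polynomial × e^(−2γx²) and use ∫x^(2j)·e^(−2γx²) dx = (2j−1)!!/(4γ)^j · √(π/(2γ)), odd powers → 0; here √(π/(2γ)) = 1.2818. Differentiate with the product rule, d/dx e^(−γx²) = −2γx·e^(−γx²).
State is unnormalized: ∫|ψ|² dx = 1.2958, and ∫ψ*·(−ħ² ψ'') dx = 6.7471, so ⟨p²⟩ = 6.7471 / 1.2958.
⟨p²⟩ = 5.2069.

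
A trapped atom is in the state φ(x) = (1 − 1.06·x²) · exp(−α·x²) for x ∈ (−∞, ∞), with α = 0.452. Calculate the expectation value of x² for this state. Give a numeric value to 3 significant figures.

1.70

⟨x²⟩ = ∫ x²·|φ|² dx / ∫|φ|² dx (integrals over the domain).
Expand each integrand as polynomial × e^(−2αx²) and use ∫x^(2j)·e^(−2αx²) dx = (2j−1)!!/(4α)^j · √(π/(2α)), odd powers → 0; here √(π/(2α)) = 1.8642.
State is unnormalized: ∫|φ|² dx = 1.6006, and ∫φ*·x²·φ dx = 2.7202, so ⟨x²⟩ = 2.7202 / 1.6006.
⟨x²⟩ = 1.6995.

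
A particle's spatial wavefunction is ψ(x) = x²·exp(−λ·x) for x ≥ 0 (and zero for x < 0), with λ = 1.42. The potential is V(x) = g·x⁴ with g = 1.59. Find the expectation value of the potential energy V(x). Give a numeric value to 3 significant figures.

41.1

⟨V⟩ = ∫ V(x)·|ψ|² dx / ∫|ψ|² dx.
Every integrand reduces to terms xʲ·e^(−2λx) on [0, ∞); use ∫₀^∞ xʲ·e^(−2λx) dx = j!/(2λ)^(j+1).
State is unnormalized: ∫|ψ|² dx = 0.12990, and ∫ψ*·V(x)·ψ dx = 5.3340, so ⟨V⟩ = 5.3340 / 0.12990.
⟨V⟩ = 41.061.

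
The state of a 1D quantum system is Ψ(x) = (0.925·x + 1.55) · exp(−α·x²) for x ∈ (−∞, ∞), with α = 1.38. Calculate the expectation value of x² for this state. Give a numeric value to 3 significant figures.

⟨x²⟩ = ∫ x²·|Ψ|² dx / ∫|Ψ|² dx (integrals over the domain).
Expand each integrand as polynomial × e^(−2αx²) and use ∫x^(2j)·e^(−2αx²) dx = (2j−1)!!/(4α)^j · √(π/(2α)), odd powers → 0; here √(π/(2α)) = 1.0669.
State is unnormalized: ∫|Ψ|² dx = 2.7286, and ∫Ψ*·x²·Ψ dx = 0.55423, so ⟨x²⟩ = 0.55423 / 2.7286.
⟨x²⟩ = 0.20312.

0.203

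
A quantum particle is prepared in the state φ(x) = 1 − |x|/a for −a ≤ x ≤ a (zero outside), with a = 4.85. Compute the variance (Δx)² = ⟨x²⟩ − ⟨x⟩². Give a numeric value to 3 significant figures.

2.35

Compute ⟨x⟩ and ⟨x²⟩ separately, then (Δx)² = ⟨x²⟩ − ⟨x⟩².
φ is even, so ∫ over [−a, a] = 2∫₀ᵃ with φ = 1 − x/a there: ∫₀ᵃ (1 − x/a)² dx = a/3, ∫₀ᵃ x²(1 − x/a)² dx = a³/30, ∫₀ᵃ x⁴(1 − x/a)² dx = a⁵/105.
Normalization: ∫|φ|² dx = 3.2333.
⟨x⟩ = 0.0000 and ⟨x²⟩ = 2.3523.
(Δx)² = 2.3523 − (0.0000)² = 2.3523.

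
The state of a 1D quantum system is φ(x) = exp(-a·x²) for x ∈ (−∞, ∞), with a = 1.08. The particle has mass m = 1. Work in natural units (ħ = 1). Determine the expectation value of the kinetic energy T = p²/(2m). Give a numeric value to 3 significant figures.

0.540

T = −(ħ²/2m) d²/dx², so ⟨T⟩ = −(ħ²/2m) ∫ φ*·φ'' dx / ∫|φ|² dx; with m = 1.
Gaussian moments: ∫x^(2j)·e^(−2ax²) dx = (2j−1)!!/(4a)^j · √(π/(2a)), odd powers integrate to 0; here √(π/(2a)) = 1.2060. Derivatives: d/dx e^(−ax²) = −2ax·e^(−ax²), d²/dx² e^(−ax²) = (4a²x² − 2a)·e^(−ax²).
State is unnormalized: ∫|φ|² dx = 1.2060, and ∫φ*·(−ħ²/2m · φ'') dx = 0.65124, so ⟨T⟩ = 0.65124 / 1.2060.
⟨T⟩ = 0.54000.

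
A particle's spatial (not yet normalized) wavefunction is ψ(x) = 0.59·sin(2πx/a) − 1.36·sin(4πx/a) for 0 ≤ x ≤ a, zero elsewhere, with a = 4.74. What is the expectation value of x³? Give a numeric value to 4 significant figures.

20.63

⟨x³⟩ = ∫ x³·|ψ|² dx / ∫|ψ|² dx (integrals over the domain).
On 0 ≤ x ≤ a (j ≠ l): ∫sin²(jπx/a) dx = a/2, ∫sin(jπx/a)·sin(lπx/a) dx = 0; diagonal moments ∫x·sin²(jπx/a) dx = a²/4, ∫x²·sin²(jπx/a) dx = a³·(1/6 − 1/(4j²π²)); cross terms ∫x·sin(jπx/a)·sin(lπx/a) dx = 0 for j + l even and −4jla²/(π²(j² − l²)²) for j + l odd, ∫x²·sin(jπx/a)·sin(lπx/a) dx = (−1)^(j+l)·4jla³/(π²(j² − l²)²); higher powers the same way via product-to-sum and parts.
State is unnormalized: ∫|ψ|² dx = 5.2085, and ∫ψ*·x³·ψ dx = 107.43, so ⟨x³⟩ = 107.43 / 5.2085.
⟨x³⟩ = 20.625.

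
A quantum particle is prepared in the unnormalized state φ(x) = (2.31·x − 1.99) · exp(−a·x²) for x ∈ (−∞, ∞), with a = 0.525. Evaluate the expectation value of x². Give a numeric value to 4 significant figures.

0.8484

⟨x²⟩ = ∫ x²·|φ|² dx / ∫|φ|² dx (integrals over the domain).
Expand each integrand as polynomial × e^(−2ax²) and use ∫x^(2j)·e^(−2ax²) dx = (2j−1)!!/(4a)^j · √(π/(2a)), odd powers → 0; here √(π/(2a)) = 1.7297.
State is unnormalized: ∫|φ|² dx = 11.245, and ∫φ*·x²·φ dx = 9.5408, so ⟨x²⟩ = 9.5408 / 11.245.
⟨x²⟩ = 0.84844.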